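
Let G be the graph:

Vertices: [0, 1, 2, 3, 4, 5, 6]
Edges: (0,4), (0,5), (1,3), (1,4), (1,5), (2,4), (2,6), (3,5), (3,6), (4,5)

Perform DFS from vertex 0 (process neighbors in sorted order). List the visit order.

DFS from vertex 0 (neighbors processed in ascending order):
Visit order: 0, 4, 1, 3, 5, 6, 2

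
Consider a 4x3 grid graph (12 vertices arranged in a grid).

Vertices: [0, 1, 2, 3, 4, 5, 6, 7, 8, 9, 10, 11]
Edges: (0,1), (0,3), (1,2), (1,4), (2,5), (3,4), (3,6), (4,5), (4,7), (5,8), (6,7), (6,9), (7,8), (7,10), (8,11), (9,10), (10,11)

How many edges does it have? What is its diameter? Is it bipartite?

A 4x3 grid has 9 vertical edges and 8 horizontal edges.
Total edges = 9 + 8 = 17.
Diameter = (4-1) + (3-1) = 5 (corner to opposite corner).
Grid graphs are bipartite (checkerboard coloring).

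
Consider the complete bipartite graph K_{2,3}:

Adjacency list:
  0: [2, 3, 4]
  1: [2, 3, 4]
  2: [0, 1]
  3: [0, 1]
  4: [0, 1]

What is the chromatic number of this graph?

K_{2,3} is bipartite: vertices split into two independent sets of size 2 and 3.
Color one set 0, the other 1. No adjacent vertices share a color.
Chromatic number = 2.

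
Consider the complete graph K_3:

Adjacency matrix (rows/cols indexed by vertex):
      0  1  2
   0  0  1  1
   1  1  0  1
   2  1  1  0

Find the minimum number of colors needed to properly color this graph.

In K_3, every vertex is adjacent to every other vertex.
Each vertex needs a unique color.
Chromatic number = 3.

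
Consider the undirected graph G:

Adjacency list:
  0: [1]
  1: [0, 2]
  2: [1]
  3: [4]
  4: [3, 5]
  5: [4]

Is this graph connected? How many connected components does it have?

Checking connectivity: the graph has 2 connected component(s).
Components: [[0, 1, 2], [3, 4, 5]]. The graph is NOT connected.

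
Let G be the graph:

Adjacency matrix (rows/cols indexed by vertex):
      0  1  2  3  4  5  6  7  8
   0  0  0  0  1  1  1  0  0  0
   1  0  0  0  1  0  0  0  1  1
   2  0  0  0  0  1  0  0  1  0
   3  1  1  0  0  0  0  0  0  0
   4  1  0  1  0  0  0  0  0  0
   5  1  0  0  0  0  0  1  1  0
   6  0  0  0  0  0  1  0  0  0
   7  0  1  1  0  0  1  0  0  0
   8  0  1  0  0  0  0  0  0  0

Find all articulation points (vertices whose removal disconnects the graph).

An articulation point is a vertex whose removal disconnects the graph.
Articulation points: [1, 5]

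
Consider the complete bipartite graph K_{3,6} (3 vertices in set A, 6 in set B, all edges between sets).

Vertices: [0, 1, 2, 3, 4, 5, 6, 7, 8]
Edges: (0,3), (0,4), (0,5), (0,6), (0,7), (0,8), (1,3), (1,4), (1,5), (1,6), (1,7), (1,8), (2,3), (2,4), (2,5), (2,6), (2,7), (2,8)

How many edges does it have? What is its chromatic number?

K_{3,6} has 3 * 6 = 18 edges.
Bipartite graphs have chromatic number 2 (color each partition differently).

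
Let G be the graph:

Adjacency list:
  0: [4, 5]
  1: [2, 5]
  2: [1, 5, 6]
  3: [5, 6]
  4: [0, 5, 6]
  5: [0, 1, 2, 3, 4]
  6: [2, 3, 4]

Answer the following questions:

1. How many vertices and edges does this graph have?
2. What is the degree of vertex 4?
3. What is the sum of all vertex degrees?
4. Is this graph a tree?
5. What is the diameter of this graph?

Count: 7 vertices, 10 edges.
Vertex 4 has neighbors [0, 5, 6], degree = 3.
Handshaking lemma: 2 * 10 = 20.
A tree on 7 vertices has 6 edges. This graph has 10 edges (4 extra). Not a tree.
Diameter (longest shortest path) = 2.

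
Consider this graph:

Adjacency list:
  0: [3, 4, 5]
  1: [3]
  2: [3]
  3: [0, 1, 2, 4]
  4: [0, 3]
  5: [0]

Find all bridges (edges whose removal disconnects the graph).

A bridge is an edge whose removal increases the number of connected components.
Bridges found: (0,5), (1,3), (2,3)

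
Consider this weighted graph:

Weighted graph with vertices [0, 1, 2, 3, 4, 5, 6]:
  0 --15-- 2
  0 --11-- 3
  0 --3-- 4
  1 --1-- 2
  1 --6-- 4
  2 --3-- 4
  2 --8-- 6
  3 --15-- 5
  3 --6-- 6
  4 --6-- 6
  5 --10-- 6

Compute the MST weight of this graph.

Applying Kruskal's algorithm (sort edges by weight, add if no cycle):
  Add (1,2) w=1
  Add (0,4) w=3
  Add (2,4) w=3
  Skip (1,4) w=6 (creates cycle)
  Add (3,6) w=6
  Add (4,6) w=6
  Skip (2,6) w=8 (creates cycle)
  Add (5,6) w=10
  Skip (0,3) w=11 (creates cycle)
  Skip (0,2) w=15 (creates cycle)
  Skip (3,5) w=15 (creates cycle)
MST weight = 29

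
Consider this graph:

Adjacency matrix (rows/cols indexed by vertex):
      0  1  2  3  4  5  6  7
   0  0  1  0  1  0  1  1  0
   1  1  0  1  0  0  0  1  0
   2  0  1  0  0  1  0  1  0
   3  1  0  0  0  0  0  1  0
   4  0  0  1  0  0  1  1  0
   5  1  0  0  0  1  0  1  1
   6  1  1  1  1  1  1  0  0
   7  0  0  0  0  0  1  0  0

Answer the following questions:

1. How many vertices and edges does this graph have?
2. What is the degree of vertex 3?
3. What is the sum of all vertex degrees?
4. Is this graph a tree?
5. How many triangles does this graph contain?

Count: 8 vertices, 13 edges.
Vertex 3 has neighbors [0, 6], degree = 2.
Handshaking lemma: 2 * 13 = 26.
A tree on 8 vertices has 7 edges. This graph has 13 edges (6 extra). Not a tree.
Number of triangles = 6.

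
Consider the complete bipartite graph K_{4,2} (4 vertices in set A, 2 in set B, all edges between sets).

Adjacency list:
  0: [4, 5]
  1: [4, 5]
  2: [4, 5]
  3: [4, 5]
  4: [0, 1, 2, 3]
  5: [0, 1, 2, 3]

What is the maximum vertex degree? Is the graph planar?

Set-A vertices have degree 2; set-B vertices have degree 4. Maximum degree = max(4,2) = 4.
min(4,2) <= 2, so K_{4,2} avoids a K_{3,3} subdivision and is planar.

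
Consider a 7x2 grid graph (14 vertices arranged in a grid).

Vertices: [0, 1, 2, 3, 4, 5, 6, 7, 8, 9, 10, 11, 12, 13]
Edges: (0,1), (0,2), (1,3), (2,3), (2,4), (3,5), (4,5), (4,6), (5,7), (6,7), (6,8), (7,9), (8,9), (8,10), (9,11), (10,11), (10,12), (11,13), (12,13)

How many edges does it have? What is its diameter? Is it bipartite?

A 7x2 grid has 12 vertical edges and 7 horizontal edges.
Total edges = 12 + 7 = 19.
Diameter = (7-1) + (2-1) = 7 (corner to opposite corner).
Grid graphs are bipartite (checkerboard coloring).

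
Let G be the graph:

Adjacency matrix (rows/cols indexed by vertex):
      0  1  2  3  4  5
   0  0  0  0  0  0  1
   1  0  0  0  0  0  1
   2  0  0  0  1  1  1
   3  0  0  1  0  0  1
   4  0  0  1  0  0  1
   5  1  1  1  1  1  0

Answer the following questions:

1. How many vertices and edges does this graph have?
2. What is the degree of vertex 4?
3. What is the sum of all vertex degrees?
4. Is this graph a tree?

Count: 6 vertices, 7 edges.
Vertex 4 has neighbors [2, 5], degree = 2.
Handshaking lemma: 2 * 7 = 14.
A tree on 6 vertices has 5 edges. This graph has 7 edges (2 extra). Not a tree.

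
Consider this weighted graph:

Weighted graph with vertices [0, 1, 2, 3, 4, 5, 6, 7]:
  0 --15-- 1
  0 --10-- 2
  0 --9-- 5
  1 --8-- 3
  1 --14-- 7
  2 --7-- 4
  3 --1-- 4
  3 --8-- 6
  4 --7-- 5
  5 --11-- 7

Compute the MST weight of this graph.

Applying Kruskal's algorithm (sort edges by weight, add if no cycle):
  Add (3,4) w=1
  Add (2,4) w=7
  Add (4,5) w=7
  Add (1,3) w=8
  Add (3,6) w=8
  Add (0,5) w=9
  Skip (0,2) w=10 (creates cycle)
  Add (5,7) w=11
  Skip (1,7) w=14 (creates cycle)
  Skip (0,1) w=15 (creates cycle)
MST weight = 51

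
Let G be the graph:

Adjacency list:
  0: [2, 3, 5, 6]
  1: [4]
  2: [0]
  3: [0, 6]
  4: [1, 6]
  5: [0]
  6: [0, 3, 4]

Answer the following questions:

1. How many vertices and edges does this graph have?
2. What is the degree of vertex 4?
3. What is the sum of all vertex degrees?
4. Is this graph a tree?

Count: 7 vertices, 7 edges.
Vertex 4 has neighbors [1, 6], degree = 2.
Handshaking lemma: 2 * 7 = 14.
A tree on 7 vertices has 6 edges. This graph has 7 edges (1 extra). Not a tree.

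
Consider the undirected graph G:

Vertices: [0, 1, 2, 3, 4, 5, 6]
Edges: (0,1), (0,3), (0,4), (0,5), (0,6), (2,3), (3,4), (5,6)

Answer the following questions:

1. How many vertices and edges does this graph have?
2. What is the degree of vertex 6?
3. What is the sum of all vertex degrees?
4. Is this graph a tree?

Count: 7 vertices, 8 edges.
Vertex 6 has neighbors [0, 5], degree = 2.
Handshaking lemma: 2 * 8 = 16.
A tree on 7 vertices has 6 edges. This graph has 8 edges (2 extra). Not a tree.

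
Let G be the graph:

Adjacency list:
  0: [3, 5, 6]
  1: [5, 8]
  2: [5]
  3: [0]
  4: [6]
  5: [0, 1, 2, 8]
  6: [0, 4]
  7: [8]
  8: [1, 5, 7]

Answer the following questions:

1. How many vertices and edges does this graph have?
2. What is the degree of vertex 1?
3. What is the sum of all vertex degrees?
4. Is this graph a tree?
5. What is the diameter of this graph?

Count: 9 vertices, 9 edges.
Vertex 1 has neighbors [5, 8], degree = 2.
Handshaking lemma: 2 * 9 = 18.
A tree on 9 vertices has 8 edges. This graph has 9 edges (1 extra). Not a tree.
Diameter (longest shortest path) = 5.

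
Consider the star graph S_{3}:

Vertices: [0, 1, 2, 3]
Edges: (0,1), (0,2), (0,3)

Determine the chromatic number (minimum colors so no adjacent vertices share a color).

S_{3} has one hub adjacent to 3 leaves; leaves are pairwise non-adjacent.
Color the hub 0 and every leaf 1.
Chromatic number = 2.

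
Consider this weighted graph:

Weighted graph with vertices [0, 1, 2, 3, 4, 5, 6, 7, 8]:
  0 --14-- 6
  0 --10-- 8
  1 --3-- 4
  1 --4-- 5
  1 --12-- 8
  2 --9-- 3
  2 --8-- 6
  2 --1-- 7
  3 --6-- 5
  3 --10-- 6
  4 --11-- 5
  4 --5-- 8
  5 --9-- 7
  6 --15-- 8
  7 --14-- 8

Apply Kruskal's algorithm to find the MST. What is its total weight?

Applying Kruskal's algorithm (sort edges by weight, add if no cycle):
  Add (2,7) w=1
  Add (1,4) w=3
  Add (1,5) w=4
  Add (4,8) w=5
  Add (3,5) w=6
  Add (2,6) w=8
  Add (2,3) w=9
  Skip (5,7) w=9 (creates cycle)
  Add (0,8) w=10
  Skip (3,6) w=10 (creates cycle)
  Skip (4,5) w=11 (creates cycle)
  Skip (1,8) w=12 (creates cycle)
  Skip (0,6) w=14 (creates cycle)
  Skip (7,8) w=14 (creates cycle)
  Skip (6,8) w=15 (creates cycle)
MST weight = 46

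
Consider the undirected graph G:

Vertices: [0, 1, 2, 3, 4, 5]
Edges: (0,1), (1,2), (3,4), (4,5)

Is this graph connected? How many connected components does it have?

Checking connectivity: the graph has 2 connected component(s).
Components: [[0, 1, 2], [3, 4, 5]]. The graph is NOT connected.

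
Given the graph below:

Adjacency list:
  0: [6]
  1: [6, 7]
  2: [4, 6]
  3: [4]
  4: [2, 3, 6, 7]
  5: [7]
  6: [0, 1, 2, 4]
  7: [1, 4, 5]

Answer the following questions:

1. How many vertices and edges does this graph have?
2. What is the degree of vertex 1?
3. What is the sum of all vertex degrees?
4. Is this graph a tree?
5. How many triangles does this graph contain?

Count: 8 vertices, 9 edges.
Vertex 1 has neighbors [6, 7], degree = 2.
Handshaking lemma: 2 * 9 = 18.
A tree on 8 vertices has 7 edges. This graph has 9 edges (2 extra). Not a tree.
Number of triangles = 1.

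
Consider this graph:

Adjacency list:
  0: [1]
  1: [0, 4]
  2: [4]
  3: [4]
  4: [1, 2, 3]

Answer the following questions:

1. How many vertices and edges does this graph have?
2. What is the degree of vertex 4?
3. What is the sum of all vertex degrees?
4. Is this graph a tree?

Count: 5 vertices, 4 edges.
Vertex 4 has neighbors [1, 2, 3], degree = 3.
Handshaking lemma: 2 * 4 = 8.
A graph is a tree iff it is connected and has exactly n-1 edges. This graph is connected (all 5 vertices in one component) and has 5-1 = 4 edges. It is a tree.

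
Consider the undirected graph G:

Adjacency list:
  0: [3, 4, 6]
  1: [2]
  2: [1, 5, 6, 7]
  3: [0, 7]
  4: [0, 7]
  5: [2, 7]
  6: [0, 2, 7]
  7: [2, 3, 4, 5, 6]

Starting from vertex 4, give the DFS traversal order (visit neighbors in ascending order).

DFS from vertex 4 (neighbors processed in ascending order):
Visit order: 4, 0, 3, 7, 2, 1, 5, 6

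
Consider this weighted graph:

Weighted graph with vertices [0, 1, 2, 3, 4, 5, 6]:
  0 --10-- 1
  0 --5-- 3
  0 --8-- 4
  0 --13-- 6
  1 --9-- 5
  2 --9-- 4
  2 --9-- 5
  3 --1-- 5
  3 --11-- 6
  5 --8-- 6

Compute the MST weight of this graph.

Applying Kruskal's algorithm (sort edges by weight, add if no cycle):
  Add (3,5) w=1
  Add (0,3) w=5
  Add (0,4) w=8
  Add (5,6) w=8
  Add (1,5) w=9
  Add (2,4) w=9
  Skip (2,5) w=9 (creates cycle)
  Skip (0,1) w=10 (creates cycle)
  Skip (3,6) w=11 (creates cycle)
  Skip (0,6) w=13 (creates cycle)
MST weight = 40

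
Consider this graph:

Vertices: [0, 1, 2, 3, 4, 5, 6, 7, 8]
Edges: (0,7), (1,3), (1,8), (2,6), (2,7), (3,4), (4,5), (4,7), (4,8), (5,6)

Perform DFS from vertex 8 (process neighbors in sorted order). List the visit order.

DFS from vertex 8 (neighbors processed in ascending order):
Visit order: 8, 1, 3, 4, 5, 6, 2, 7, 0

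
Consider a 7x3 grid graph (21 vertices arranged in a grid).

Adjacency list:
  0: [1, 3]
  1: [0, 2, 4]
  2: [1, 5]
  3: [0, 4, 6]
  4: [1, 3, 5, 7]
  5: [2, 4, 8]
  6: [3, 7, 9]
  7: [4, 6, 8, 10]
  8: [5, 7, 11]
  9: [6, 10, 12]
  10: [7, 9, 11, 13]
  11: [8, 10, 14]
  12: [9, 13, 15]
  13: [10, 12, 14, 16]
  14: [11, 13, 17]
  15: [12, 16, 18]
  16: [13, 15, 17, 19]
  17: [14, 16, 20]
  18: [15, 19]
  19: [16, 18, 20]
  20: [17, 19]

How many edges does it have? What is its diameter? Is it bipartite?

A 7x3 grid has 18 vertical edges and 14 horizontal edges.
Total edges = 18 + 14 = 32.
Diameter = (7-1) + (3-1) = 8 (corner to opposite corner).
Grid graphs are bipartite (checkerboard coloring).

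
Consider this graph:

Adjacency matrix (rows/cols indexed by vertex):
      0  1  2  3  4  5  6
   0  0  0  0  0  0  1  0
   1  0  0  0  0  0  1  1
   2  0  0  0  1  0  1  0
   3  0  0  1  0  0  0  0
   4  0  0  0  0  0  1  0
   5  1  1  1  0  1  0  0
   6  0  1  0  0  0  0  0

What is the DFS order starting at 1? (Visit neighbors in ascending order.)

DFS from vertex 1 (neighbors processed in ascending order):
Visit order: 1, 5, 0, 2, 3, 4, 6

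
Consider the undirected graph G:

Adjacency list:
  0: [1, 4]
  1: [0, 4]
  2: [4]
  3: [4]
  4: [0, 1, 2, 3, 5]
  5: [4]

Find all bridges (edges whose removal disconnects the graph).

A bridge is an edge whose removal increases the number of connected components.
Bridges found: (2,4), (3,4), (4,5)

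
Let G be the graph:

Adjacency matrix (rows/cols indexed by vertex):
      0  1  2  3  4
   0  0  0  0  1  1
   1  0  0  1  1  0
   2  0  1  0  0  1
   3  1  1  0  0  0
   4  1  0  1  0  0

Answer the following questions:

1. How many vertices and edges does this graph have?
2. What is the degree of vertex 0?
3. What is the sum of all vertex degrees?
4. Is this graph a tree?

Count: 5 vertices, 5 edges.
Vertex 0 has neighbors [3, 4], degree = 2.
Handshaking lemma: 2 * 5 = 10.
A tree on 5 vertices has 4 edges. This graph has 5 edges (1 extra). Not a tree.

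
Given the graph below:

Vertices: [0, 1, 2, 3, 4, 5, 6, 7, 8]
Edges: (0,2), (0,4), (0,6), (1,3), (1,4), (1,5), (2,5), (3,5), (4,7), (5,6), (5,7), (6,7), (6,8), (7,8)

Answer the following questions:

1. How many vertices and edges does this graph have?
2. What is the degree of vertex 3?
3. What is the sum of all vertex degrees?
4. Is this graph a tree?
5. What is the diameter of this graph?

Count: 9 vertices, 14 edges.
Vertex 3 has neighbors [1, 5], degree = 2.
Handshaking lemma: 2 * 14 = 28.
A tree on 9 vertices has 8 edges. This graph has 14 edges (6 extra). Not a tree.
Diameter (longest shortest path) = 3.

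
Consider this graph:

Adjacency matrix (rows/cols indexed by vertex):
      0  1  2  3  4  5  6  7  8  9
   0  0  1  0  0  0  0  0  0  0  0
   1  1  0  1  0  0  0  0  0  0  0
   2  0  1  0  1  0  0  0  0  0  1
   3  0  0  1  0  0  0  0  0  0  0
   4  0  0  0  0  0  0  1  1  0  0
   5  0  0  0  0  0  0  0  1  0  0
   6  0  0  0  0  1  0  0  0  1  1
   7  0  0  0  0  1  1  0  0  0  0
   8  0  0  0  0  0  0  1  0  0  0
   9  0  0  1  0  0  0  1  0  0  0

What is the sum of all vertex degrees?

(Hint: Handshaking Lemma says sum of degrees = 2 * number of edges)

Count edges: 9 edges.
By Handshaking Lemma: sum of degrees = 2 * 9 = 18.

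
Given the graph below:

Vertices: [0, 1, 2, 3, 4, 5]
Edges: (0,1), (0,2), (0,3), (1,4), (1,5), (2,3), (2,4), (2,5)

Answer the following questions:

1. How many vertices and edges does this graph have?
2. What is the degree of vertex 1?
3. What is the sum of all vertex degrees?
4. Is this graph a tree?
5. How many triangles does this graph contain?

Count: 6 vertices, 8 edges.
Vertex 1 has neighbors [0, 4, 5], degree = 3.
Handshaking lemma: 2 * 8 = 16.
A tree on 6 vertices has 5 edges. This graph has 8 edges (3 extra). Not a tree.
Number of triangles = 1.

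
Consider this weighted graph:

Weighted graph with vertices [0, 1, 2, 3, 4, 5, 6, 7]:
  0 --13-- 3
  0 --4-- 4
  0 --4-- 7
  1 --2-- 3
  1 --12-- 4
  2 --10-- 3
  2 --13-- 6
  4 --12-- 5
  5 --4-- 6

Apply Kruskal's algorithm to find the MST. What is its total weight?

Applying Kruskal's algorithm (sort edges by weight, add if no cycle):
  Add (1,3) w=2
  Add (0,4) w=4
  Add (0,7) w=4
  Add (5,6) w=4
  Add (2,3) w=10
  Add (1,4) w=12
  Add (4,5) w=12
  Skip (0,3) w=13 (creates cycle)
  Skip (2,6) w=13 (creates cycle)
MST weight = 48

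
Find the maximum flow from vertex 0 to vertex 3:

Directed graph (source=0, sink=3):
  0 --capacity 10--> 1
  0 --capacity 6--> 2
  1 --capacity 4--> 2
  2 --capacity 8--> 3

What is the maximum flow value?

Computing max flow:
  Flow on (0->1): 4/10
  Flow on (0->2): 4/6
  Flow on (1->2): 4/4
  Flow on (2->3): 8/8
Maximum flow = 8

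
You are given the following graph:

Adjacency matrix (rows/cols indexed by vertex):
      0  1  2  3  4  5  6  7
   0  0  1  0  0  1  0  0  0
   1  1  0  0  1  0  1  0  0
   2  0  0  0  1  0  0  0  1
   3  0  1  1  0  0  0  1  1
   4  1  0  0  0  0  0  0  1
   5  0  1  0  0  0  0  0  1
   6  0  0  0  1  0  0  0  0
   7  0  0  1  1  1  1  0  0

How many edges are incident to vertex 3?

Vertex 3 has neighbors [1, 2, 6, 7], so deg(3) = 4.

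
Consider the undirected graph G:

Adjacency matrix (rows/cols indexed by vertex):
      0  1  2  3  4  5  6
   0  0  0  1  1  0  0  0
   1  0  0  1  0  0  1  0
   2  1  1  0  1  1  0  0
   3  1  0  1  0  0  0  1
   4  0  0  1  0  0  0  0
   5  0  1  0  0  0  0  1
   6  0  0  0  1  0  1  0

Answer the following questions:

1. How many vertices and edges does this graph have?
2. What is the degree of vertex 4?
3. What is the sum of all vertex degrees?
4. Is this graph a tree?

Count: 7 vertices, 8 edges.
Vertex 4 has neighbors [2], degree = 1.
Handshaking lemma: 2 * 8 = 16.
A tree on 7 vertices has 6 edges. This graph has 8 edges (2 extra). Not a tree.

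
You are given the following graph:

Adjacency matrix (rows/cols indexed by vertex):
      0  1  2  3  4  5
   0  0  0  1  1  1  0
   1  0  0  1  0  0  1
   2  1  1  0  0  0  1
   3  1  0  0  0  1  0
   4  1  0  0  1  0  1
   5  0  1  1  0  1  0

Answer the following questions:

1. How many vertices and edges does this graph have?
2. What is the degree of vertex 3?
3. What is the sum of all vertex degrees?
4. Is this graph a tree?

Count: 6 vertices, 8 edges.
Vertex 3 has neighbors [0, 4], degree = 2.
Handshaking lemma: 2 * 8 = 16.
A tree on 6 vertices has 5 edges. This graph has 8 edges (3 extra). Not a tree.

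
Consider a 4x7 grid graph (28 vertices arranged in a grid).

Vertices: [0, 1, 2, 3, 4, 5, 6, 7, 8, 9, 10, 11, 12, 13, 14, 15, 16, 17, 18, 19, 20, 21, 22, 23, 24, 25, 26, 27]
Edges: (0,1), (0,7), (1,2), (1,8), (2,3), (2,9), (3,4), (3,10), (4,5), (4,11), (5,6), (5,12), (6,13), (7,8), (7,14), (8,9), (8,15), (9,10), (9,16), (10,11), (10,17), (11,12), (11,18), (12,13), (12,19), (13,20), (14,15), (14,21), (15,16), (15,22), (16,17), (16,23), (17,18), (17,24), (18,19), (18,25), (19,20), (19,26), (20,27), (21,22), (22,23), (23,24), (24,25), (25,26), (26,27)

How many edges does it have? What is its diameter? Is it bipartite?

A 4x7 grid has 21 vertical edges and 24 horizontal edges.
Total edges = 21 + 24 = 45.
Diameter = (4-1) + (7-1) = 9 (corner to opposite corner).
Grid graphs are bipartite (checkerboard coloring).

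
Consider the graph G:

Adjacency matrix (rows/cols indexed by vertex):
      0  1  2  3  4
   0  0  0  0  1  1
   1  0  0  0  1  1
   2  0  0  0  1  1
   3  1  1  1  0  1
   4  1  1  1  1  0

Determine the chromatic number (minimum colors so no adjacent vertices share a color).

The graph has a maximum clique of size 3 (lower bound on chromatic number).
A valid 3-coloring: {0: 2, 1: 2, 2: 2, 3: 0, 4: 1}.
Chromatic number = 3.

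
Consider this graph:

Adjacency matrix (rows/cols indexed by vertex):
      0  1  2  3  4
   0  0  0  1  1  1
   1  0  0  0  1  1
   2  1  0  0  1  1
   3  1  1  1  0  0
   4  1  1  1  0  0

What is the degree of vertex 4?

Vertex 4 has neighbors [0, 1, 2], so deg(4) = 3.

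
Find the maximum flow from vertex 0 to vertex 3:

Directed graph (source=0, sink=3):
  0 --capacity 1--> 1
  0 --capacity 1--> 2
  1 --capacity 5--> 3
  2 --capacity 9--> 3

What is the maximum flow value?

Computing max flow:
  Flow on (0->1): 1/1
  Flow on (0->2): 1/1
  Flow on (1->3): 1/5
  Flow on (2->3): 1/9
Maximum flow = 2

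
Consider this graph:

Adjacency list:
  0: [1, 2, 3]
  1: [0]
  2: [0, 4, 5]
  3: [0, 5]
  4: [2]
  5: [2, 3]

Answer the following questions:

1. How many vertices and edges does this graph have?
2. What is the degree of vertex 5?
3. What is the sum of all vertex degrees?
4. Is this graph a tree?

Count: 6 vertices, 6 edges.
Vertex 5 has neighbors [2, 3], degree = 2.
Handshaking lemma: 2 * 6 = 12.
A tree on 6 vertices has 5 edges. This graph has 6 edges (1 extra). Not a tree.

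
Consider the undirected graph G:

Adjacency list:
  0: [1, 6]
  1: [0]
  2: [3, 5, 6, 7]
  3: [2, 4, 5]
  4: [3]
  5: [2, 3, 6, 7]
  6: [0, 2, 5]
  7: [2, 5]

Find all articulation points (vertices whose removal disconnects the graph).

An articulation point is a vertex whose removal disconnects the graph.
Articulation points: [0, 3, 6]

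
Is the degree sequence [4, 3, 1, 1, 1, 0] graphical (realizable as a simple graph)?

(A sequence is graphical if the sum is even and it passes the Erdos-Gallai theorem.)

Sum of degrees = 10. Sum is even but fails Erdos-Gallai. The sequence is NOT graphical.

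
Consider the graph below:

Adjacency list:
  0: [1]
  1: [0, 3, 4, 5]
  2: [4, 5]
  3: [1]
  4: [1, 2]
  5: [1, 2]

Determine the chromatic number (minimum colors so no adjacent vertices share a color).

The graph has a maximum clique of size 2 (lower bound on chromatic number).
A valid 2-coloring: {0: 1, 1: 0, 2: 0, 3: 1, 4: 1, 5: 1}.
Chromatic number = 2.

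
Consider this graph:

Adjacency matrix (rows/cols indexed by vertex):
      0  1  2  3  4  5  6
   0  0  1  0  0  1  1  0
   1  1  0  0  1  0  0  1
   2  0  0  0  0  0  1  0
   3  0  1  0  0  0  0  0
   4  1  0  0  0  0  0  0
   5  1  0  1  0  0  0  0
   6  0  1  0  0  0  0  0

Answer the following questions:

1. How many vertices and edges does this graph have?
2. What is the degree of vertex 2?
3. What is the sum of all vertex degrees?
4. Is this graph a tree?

Count: 7 vertices, 6 edges.
Vertex 2 has neighbors [5], degree = 1.
Handshaking lemma: 2 * 6 = 12.
A graph is a tree iff it is connected and has exactly n-1 edges. This graph is connected (all 7 vertices in one component) and has 7-1 = 6 edges. It is a tree.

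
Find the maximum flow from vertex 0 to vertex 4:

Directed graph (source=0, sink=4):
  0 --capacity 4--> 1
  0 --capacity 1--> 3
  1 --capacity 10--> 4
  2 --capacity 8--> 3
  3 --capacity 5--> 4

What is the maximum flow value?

Computing max flow:
  Flow on (0->1): 4/4
  Flow on (0->3): 1/1
  Flow on (1->4): 4/10
  Flow on (3->4): 1/5
Maximum flow = 5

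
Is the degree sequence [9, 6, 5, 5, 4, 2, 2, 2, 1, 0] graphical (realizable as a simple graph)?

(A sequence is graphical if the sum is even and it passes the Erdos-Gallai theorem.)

Sum of degrees = 36. Sum is even but fails Erdos-Gallai. The sequence is NOT graphical.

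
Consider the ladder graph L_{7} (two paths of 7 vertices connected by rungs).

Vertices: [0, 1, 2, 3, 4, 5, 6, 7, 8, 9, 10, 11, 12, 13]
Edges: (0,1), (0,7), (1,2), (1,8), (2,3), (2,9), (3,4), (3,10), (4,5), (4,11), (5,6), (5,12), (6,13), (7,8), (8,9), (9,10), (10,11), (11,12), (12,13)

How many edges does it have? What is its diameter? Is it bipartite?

Ladder graph L_{7}: 7 rungs + 2 * (7-1) path edges = 7 + 12 = 19 edges.
Diameter = 7.
Ladder graphs are bipartite (alternating coloring along each path).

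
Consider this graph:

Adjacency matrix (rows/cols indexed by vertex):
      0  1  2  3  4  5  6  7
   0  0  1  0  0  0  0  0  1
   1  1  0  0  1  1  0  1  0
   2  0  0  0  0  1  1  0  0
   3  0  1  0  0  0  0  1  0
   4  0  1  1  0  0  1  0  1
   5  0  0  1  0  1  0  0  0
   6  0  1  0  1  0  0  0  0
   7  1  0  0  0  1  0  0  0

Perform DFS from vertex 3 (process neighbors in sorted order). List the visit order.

DFS from vertex 3 (neighbors processed in ascending order):
Visit order: 3, 1, 0, 7, 4, 2, 5, 6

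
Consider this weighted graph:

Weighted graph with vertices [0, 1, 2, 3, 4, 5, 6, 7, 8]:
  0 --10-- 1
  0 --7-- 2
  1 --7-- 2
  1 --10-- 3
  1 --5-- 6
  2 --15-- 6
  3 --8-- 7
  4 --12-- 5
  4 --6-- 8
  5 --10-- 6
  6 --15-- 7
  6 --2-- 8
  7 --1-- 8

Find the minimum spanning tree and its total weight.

Applying Kruskal's algorithm (sort edges by weight, add if no cycle):
  Add (7,8) w=1
  Add (6,8) w=2
  Add (1,6) w=5
  Add (4,8) w=6
  Add (0,2) w=7
  Add (1,2) w=7
  Add (3,7) w=8
  Skip (0,1) w=10 (creates cycle)
  Skip (1,3) w=10 (creates cycle)
  Add (5,6) w=10
  Skip (4,5) w=12 (creates cycle)
  Skip (2,6) w=15 (creates cycle)
  Skip (6,7) w=15 (creates cycle)
MST weight = 46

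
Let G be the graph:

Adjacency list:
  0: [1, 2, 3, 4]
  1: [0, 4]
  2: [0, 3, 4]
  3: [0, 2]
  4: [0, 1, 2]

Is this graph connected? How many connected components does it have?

Checking connectivity: the graph has 1 connected component(s).
All vertices are reachable from each other. The graph IS connected.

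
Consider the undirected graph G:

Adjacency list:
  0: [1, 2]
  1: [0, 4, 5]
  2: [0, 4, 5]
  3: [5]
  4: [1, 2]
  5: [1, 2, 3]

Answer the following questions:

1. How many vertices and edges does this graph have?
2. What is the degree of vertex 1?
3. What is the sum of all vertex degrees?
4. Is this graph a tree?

Count: 6 vertices, 7 edges.
Vertex 1 has neighbors [0, 4, 5], degree = 3.
Handshaking lemma: 2 * 7 = 14.
A tree on 6 vertices has 5 edges. This graph has 7 edges (2 extra). Not a tree.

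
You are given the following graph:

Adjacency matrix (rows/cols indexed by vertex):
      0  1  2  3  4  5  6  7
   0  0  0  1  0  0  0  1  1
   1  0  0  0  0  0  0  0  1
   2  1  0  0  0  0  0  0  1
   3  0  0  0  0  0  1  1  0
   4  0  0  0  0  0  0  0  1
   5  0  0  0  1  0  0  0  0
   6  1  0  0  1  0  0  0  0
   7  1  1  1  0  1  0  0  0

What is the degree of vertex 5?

Vertex 5 has neighbors [3], so deg(5) = 1.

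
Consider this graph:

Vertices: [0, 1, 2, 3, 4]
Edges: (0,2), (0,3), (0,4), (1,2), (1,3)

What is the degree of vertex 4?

Vertex 4 has neighbors [0], so deg(4) = 1.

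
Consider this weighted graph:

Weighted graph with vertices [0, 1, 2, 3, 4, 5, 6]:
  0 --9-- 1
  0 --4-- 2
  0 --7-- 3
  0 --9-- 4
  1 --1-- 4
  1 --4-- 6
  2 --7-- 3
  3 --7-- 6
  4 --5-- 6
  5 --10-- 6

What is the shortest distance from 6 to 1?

Using Dijkstra's algorithm from vertex 6:
Shortest path: 6 -> 1
Total weight: 4 = 4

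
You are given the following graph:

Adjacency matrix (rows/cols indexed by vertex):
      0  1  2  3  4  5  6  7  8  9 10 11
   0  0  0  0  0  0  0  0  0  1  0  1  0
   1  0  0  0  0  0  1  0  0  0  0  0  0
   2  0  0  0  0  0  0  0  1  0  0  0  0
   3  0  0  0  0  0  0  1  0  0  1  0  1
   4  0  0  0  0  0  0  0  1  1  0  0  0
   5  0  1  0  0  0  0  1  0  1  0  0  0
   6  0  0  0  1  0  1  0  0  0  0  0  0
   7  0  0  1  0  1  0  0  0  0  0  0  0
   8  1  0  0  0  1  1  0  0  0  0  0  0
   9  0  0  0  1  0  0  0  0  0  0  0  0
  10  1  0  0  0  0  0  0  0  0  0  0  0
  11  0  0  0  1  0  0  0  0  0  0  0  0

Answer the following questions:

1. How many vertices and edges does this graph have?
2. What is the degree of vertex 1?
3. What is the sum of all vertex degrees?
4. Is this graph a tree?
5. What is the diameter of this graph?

Count: 12 vertices, 11 edges.
Vertex 1 has neighbors [5], degree = 1.
Handshaking lemma: 2 * 11 = 22.
A graph is a tree iff it is connected and has exactly n-1 edges. This graph is connected (all 12 vertices in one component) and has 12-1 = 11 edges. It is a tree.
Diameter (longest shortest path) = 7.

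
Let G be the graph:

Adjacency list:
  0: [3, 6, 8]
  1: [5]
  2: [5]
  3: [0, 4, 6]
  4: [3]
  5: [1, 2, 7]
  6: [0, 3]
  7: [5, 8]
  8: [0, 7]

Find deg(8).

Vertex 8 has neighbors [0, 7], so deg(8) = 2.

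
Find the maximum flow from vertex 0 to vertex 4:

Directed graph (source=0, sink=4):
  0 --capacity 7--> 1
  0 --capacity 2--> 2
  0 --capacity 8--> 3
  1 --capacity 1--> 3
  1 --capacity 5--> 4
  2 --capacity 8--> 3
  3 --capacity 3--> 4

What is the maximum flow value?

Computing max flow:
  Flow on (0->1): 6/7
  Flow on (0->3): 2/8
  Flow on (1->3): 1/1
  Flow on (1->4): 5/5
  Flow on (3->4): 3/3
Maximum flow = 8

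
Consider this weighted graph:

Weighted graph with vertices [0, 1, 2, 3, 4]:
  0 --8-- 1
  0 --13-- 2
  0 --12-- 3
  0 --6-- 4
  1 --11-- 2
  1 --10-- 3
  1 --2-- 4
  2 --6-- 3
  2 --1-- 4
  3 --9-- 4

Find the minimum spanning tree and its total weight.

Applying Kruskal's algorithm (sort edges by weight, add if no cycle):
  Add (2,4) w=1
  Add (1,4) w=2
  Add (0,4) w=6
  Add (2,3) w=6
  Skip (0,1) w=8 (creates cycle)
  Skip (3,4) w=9 (creates cycle)
  Skip (1,3) w=10 (creates cycle)
  Skip (1,2) w=11 (creates cycle)
  Skip (0,3) w=12 (creates cycle)
  Skip (0,2) w=13 (creates cycle)
MST weight = 15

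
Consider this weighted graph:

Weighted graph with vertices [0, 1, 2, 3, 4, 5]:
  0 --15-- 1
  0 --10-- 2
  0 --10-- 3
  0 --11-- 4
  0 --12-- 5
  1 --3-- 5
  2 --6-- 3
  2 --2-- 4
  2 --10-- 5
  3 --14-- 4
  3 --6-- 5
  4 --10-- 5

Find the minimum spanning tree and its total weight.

Applying Kruskal's algorithm (sort edges by weight, add if no cycle):
  Add (2,4) w=2
  Add (1,5) w=3
  Add (2,3) w=6
  Add (3,5) w=6
  Add (0,3) w=10
  Skip (0,2) w=10 (creates cycle)
  Skip (2,5) w=10 (creates cycle)
  Skip (4,5) w=10 (creates cycle)
  Skip (0,4) w=11 (creates cycle)
  Skip (0,5) w=12 (creates cycle)
  Skip (3,4) w=14 (creates cycle)
  Skip (0,1) w=15 (creates cycle)
MST weight = 27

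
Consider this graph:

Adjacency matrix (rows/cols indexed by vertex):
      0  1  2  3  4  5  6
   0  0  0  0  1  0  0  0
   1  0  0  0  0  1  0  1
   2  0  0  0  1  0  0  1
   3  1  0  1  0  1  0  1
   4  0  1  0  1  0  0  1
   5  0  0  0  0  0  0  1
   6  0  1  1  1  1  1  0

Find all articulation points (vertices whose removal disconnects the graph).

An articulation point is a vertex whose removal disconnects the graph.
Articulation points: [3, 6]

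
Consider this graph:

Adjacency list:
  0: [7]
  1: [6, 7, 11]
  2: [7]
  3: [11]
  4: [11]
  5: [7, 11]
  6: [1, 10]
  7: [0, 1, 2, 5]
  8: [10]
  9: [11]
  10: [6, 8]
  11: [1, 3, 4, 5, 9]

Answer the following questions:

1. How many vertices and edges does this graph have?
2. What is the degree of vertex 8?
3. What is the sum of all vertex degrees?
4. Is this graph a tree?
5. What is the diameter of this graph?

Count: 12 vertices, 12 edges.
Vertex 8 has neighbors [10], degree = 1.
Handshaking lemma: 2 * 12 = 24.
A tree on 12 vertices has 11 edges. This graph has 12 edges (1 extra). Not a tree.
Diameter (longest shortest path) = 5.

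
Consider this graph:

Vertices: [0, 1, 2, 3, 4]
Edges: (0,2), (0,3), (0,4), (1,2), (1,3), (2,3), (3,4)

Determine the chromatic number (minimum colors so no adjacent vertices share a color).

The graph has a maximum clique of size 3 (lower bound on chromatic number).
A valid 3-coloring: {0: 1, 1: 1, 2: 2, 3: 0, 4: 2}.
Chromatic number = 3.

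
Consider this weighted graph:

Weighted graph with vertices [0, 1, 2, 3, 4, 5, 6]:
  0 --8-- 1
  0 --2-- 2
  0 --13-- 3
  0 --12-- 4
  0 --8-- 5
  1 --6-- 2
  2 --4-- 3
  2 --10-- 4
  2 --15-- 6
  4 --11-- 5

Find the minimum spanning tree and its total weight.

Applying Kruskal's algorithm (sort edges by weight, add if no cycle):
  Add (0,2) w=2
  Add (2,3) w=4
  Add (1,2) w=6
  Skip (0,1) w=8 (creates cycle)
  Add (0,5) w=8
  Add (2,4) w=10
  Skip (4,5) w=11 (creates cycle)
  Skip (0,4) w=12 (creates cycle)
  Skip (0,3) w=13 (creates cycle)
  Add (2,6) w=15
MST weight = 45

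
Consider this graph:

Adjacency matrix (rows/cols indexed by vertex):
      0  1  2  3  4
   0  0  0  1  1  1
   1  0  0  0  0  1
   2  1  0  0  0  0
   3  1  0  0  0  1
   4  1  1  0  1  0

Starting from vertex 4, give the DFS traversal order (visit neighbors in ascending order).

DFS from vertex 4 (neighbors processed in ascending order):
Visit order: 4, 0, 2, 3, 1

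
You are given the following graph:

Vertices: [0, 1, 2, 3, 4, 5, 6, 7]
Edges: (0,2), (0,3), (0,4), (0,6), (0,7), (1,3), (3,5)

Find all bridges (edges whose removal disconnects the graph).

A bridge is an edge whose removal increases the number of connected components.
Bridges found: (0,2), (0,3), (0,4), (0,6), (0,7), (1,3), (3,5)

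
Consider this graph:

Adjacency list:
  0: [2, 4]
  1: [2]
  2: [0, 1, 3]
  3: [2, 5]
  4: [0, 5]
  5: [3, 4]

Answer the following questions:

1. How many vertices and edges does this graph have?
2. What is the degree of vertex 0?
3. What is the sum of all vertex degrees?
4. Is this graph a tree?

Count: 6 vertices, 6 edges.
Vertex 0 has neighbors [2, 4], degree = 2.
Handshaking lemma: 2 * 6 = 12.
A tree on 6 vertices has 5 edges. This graph has 6 edges (1 extra). Not a tree.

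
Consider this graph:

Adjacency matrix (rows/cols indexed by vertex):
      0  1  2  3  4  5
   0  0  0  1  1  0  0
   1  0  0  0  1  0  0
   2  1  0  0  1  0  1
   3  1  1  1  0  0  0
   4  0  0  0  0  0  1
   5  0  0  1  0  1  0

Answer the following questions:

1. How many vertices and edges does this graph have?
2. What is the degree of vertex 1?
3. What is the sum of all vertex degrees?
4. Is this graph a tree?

Count: 6 vertices, 6 edges.
Vertex 1 has neighbors [3], degree = 1.
Handshaking lemma: 2 * 6 = 12.
A tree on 6 vertices has 5 edges. This graph has 6 edges (1 extra). Not a tree.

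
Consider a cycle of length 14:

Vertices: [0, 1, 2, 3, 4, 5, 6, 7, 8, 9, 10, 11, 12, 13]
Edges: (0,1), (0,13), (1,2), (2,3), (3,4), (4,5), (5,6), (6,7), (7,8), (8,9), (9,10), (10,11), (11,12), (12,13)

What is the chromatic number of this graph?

This is an even cycle (C_14). Even cycles are bipartite.
Chromatic number = 2.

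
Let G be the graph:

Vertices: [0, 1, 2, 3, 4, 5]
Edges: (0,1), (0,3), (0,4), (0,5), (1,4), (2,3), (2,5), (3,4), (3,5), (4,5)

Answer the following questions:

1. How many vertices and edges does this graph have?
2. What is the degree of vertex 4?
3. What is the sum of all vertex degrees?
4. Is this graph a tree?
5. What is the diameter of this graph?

Count: 6 vertices, 10 edges.
Vertex 4 has neighbors [0, 1, 3, 5], degree = 4.
Handshaking lemma: 2 * 10 = 20.
A tree on 6 vertices has 5 edges. This graph has 10 edges (5 extra). Not a tree.
Diameter (longest shortest path) = 3.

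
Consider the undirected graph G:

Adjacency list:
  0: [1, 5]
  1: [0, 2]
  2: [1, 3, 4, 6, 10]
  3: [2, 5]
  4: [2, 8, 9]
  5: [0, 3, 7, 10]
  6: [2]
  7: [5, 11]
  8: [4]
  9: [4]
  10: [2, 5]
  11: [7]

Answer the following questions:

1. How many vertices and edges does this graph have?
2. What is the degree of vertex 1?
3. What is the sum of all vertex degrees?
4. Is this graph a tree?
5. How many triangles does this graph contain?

Count: 12 vertices, 13 edges.
Vertex 1 has neighbors [0, 2], degree = 2.
Handshaking lemma: 2 * 13 = 26.
A tree on 12 vertices has 11 edges. This graph has 13 edges (2 extra). Not a tree.
Number of triangles = 0.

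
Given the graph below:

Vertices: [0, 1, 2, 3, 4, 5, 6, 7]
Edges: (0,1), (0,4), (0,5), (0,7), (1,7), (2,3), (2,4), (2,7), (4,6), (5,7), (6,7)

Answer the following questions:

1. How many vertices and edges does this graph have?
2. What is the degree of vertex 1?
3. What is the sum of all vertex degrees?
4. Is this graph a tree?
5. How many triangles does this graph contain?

Count: 8 vertices, 11 edges.
Vertex 1 has neighbors [0, 7], degree = 2.
Handshaking lemma: 2 * 11 = 22.
A tree on 8 vertices has 7 edges. This graph has 11 edges (4 extra). Not a tree.
Number of triangles = 2.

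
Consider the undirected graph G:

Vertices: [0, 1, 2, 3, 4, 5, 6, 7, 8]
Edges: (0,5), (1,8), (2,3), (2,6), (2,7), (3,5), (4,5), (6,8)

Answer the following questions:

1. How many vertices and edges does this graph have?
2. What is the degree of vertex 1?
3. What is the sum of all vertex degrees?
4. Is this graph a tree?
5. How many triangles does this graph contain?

Count: 9 vertices, 8 edges.
Vertex 1 has neighbors [8], degree = 1.
Handshaking lemma: 2 * 8 = 16.
A graph is a tree iff it is connected and has exactly n-1 edges. This graph is connected (all 9 vertices in one component) and has 9-1 = 8 edges. It is a tree.
Number of triangles = 0.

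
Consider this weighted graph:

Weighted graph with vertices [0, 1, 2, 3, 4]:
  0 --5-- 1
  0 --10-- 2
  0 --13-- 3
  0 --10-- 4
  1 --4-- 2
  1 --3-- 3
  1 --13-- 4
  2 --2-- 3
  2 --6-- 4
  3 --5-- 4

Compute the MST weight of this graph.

Applying Kruskal's algorithm (sort edges by weight, add if no cycle):
  Add (2,3) w=2
  Add (1,3) w=3
  Skip (1,2) w=4 (creates cycle)
  Add (0,1) w=5
  Add (3,4) w=5
  Skip (2,4) w=6 (creates cycle)
  Skip (0,4) w=10 (creates cycle)
  Skip (0,2) w=10 (creates cycle)
  Skip (0,3) w=13 (creates cycle)
  Skip (1,4) w=13 (creates cycle)
MST weight = 15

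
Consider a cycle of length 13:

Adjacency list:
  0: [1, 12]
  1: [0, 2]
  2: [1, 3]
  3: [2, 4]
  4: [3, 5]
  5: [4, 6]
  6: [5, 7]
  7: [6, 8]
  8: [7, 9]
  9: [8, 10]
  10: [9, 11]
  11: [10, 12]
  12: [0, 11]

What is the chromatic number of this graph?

This is an odd cycle (C_13). Odd cycles are not bipartite (any 2-coloring forces two adjacent vertices to match), and 3 colors suffice.
Chromatic number = 3.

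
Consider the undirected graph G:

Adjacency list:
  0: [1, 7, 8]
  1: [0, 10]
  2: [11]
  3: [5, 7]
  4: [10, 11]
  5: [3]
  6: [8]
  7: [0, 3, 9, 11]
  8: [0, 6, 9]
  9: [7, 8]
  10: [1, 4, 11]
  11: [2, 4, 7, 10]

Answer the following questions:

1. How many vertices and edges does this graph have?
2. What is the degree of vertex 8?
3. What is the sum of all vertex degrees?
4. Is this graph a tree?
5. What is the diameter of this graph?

Count: 12 vertices, 14 edges.
Vertex 8 has neighbors [0, 6, 9], degree = 3.
Handshaking lemma: 2 * 14 = 28.
A tree on 12 vertices has 11 edges. This graph has 14 edges (3 extra). Not a tree.
Diameter (longest shortest path) = 5.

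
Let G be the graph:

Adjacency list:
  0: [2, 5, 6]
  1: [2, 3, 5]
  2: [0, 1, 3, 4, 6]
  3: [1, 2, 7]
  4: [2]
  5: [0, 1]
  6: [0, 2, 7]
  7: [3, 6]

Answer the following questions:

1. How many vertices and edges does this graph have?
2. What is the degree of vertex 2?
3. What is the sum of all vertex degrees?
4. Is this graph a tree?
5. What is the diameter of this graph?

Count: 8 vertices, 11 edges.
Vertex 2 has neighbors [0, 1, 3, 4, 6], degree = 5.
Handshaking lemma: 2 * 11 = 22.
A tree on 8 vertices has 7 edges. This graph has 11 edges (4 extra). Not a tree.
Diameter (longest shortest path) = 3.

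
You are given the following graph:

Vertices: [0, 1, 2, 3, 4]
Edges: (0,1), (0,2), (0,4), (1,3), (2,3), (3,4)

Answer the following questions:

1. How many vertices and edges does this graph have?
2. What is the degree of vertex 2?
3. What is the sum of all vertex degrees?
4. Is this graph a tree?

Count: 5 vertices, 6 edges.
Vertex 2 has neighbors [0, 3], degree = 2.
Handshaking lemma: 2 * 6 = 12.
A tree on 5 vertices has 4 edges. This graph has 6 edges (2 extra). Not a tree.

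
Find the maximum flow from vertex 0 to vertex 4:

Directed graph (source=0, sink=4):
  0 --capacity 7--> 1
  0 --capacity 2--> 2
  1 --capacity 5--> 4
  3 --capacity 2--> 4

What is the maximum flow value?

Computing max flow:
  Flow on (0->1): 5/7
  Flow on (1->4): 5/5
Maximum flow = 5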